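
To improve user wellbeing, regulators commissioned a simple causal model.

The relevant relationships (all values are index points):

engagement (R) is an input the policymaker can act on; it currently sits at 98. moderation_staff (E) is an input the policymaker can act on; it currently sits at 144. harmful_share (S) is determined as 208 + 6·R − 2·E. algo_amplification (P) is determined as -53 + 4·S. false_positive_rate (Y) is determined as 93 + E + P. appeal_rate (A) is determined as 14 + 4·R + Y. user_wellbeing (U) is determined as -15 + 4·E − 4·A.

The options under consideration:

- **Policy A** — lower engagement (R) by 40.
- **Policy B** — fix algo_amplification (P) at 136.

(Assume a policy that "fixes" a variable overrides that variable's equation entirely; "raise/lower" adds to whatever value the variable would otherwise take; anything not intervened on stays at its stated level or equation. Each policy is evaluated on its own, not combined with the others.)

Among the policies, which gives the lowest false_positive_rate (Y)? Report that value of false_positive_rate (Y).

373

Policy A (R − 40):
  R = 98 − 40 = 58
  E = 144
  S = 208 + 6·58 − 2·144 = 268
  P = -53 + 4·268 = 1019
  Y = 93 + 144 + 1019 = 1256
Policy B (P := 136):
  R = 98
  E = 144
  S = 208 + 6·98 − 2·144 = 508
  P = 136
  Y = 93 + 144 + 136 = 373
Comparing — Policy A: Y=1256, Policy B: Y=373. Lowest is 373 (Policy B).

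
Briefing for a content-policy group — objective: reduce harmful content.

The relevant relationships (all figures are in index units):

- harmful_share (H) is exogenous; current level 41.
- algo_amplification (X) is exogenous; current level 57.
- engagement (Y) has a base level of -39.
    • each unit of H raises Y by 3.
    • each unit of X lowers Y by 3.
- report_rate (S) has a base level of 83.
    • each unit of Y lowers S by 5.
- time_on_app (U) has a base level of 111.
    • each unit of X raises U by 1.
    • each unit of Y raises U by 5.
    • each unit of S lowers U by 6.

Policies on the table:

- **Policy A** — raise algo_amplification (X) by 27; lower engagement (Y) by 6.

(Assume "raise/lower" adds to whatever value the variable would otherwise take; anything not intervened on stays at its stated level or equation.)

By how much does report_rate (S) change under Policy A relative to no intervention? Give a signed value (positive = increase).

Baseline:
  H = 41
  X = 57
  Y = -39 + 3·41 − 3·57 = -87
  S = 83 − 5·(-87) = 518
Policy A (X + 27, Y − 6):
  H = 41
  X = 57 + 27 = 84
  Y = -39 + 3·41 − 3·84 (−6 from intervention) = -174
  S = 83 − 5·(-174) = 953
Change in S: 953 − 518 = 435

435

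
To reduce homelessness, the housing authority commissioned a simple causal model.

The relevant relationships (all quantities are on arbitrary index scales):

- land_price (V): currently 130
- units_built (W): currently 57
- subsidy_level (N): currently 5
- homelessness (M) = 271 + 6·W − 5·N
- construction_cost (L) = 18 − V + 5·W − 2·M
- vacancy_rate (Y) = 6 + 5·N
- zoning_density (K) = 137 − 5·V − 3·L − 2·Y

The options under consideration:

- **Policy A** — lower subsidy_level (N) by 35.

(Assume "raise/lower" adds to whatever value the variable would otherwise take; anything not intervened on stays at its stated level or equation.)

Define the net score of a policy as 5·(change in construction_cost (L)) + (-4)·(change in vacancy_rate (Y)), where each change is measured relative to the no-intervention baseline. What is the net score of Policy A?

-1050

Baseline:
  V = 130
  W = 57
  N = 5
  M = 271 + 6·57 − 5·5 = 588
  L = 18 − 130 + 5·57 − 2·588 = -1003
  Y = 6 + 5·5 = 31
Policy A (N − 35):
  V = 130
  W = 57
  N = 5 − 35 = -30
  M = 271 + 6·57 − 5·(-30) = 763
  L = 18 − 130 + 5·57 − 2·763 = -1353
  Y = 6 + 5·(-30) = -144
ΔL = -1353 − (-1003) = -350; ΔY = -144 − 31 = -175
Score = 5·(-350) + (-4)·(-175) = -1050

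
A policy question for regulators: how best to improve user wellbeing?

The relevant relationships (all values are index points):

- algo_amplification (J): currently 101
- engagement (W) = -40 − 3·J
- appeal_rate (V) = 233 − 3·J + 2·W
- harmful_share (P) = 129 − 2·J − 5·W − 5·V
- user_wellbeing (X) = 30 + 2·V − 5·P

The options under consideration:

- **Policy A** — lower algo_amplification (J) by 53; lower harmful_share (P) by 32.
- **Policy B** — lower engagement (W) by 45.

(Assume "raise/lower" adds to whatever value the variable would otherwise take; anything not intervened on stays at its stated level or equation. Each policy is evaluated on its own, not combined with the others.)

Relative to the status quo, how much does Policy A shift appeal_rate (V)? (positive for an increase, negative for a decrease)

477

Baseline:
  J = 101
  W = -40 − 3·101 = -343
  V = 233 − 3·101 + 2·(-343) = -756
Policy A (J − 53, P − 32):
  J = 101 − 53 = 48
  W = -40 − 3·48 = -184
  V = 233 − 3·48 + 2·(-184) = -279
Change in V: -279 − (-756) = 477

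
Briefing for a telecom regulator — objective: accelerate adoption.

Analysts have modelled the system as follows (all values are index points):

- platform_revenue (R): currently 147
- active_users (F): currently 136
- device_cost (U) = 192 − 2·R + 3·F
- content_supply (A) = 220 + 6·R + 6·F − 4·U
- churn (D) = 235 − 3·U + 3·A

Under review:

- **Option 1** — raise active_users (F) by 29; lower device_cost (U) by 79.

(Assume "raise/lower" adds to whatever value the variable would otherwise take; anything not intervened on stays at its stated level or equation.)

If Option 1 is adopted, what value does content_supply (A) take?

Option 1 (F + 29, U − 79):
  R = 147
  F = 136 + 29 = 165
  U = 192 − 2·147 + 3·165 (−79 from intervention) = 314
  A = 220 + 6·147 + 6·165 − 4·314 = 836

836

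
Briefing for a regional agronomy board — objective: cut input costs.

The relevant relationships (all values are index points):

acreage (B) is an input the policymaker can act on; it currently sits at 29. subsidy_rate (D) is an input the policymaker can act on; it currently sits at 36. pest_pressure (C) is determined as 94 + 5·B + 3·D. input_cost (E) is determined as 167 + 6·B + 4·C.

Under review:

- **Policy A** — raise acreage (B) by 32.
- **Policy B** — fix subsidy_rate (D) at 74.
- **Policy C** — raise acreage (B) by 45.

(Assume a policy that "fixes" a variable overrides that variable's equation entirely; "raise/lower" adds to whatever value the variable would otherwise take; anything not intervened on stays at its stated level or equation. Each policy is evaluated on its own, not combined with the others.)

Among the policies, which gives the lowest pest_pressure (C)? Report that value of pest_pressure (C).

461

Policy A (B + 32):
  B = 29 + 32 = 61
  D = 36
  C = 94 + 5·61 + 3·36 = 507
Policy B (D := 74):
  B = 29
  D = 74
  C = 94 + 5·29 + 3·74 = 461
Policy C (B + 45):
  B = 29 + 45 = 74
  D = 36
  C = 94 + 5·74 + 3·36 = 572
Comparing — Policy A: C=507, Policy B: C=461, Policy C: C=572. Lowest is 461 (Policy B).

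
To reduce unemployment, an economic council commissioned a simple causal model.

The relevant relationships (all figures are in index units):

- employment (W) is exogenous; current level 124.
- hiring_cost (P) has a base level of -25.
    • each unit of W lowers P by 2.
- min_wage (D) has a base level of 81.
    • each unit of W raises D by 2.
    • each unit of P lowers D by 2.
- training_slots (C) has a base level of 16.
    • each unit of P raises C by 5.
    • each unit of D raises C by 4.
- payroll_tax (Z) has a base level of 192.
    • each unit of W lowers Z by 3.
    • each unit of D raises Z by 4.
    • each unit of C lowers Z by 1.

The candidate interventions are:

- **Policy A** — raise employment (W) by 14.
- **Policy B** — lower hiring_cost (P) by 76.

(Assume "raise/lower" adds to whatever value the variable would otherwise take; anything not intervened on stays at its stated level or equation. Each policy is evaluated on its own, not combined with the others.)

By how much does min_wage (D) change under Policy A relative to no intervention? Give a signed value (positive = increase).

Baseline:
  W = 124
  P = -25 − 2·124 = -273
  D = 81 + 2·124 − 2·(-273) = 875
Policy A (W + 14):
  W = 124 + 14 = 138
  P = -25 − 2·138 = -301
  D = 81 + 2·138 − 2·(-301) = 959
Change in D: 959 − 875 = 84

84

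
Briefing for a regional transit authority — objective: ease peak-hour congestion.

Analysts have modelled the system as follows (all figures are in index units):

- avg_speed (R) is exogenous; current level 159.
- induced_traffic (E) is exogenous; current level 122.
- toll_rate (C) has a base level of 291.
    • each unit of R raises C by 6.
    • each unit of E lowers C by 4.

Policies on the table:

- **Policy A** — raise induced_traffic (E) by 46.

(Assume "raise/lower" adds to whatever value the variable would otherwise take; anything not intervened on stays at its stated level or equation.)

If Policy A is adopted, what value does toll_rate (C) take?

Policy A (E + 46):
  R = 159
  E = 122 + 46 = 168
  C = 291 + 6·159 − 4·168 = 573

573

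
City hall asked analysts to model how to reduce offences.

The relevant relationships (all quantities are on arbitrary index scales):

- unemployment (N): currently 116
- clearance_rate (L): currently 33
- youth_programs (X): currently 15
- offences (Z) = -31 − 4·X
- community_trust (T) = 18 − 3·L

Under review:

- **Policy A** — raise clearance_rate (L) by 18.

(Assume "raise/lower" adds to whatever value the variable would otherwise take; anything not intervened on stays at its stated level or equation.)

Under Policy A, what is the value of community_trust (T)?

-135

Policy A (L + 18):
  L = 33 + 18 = 51
  T = 18 − 3·51 = -135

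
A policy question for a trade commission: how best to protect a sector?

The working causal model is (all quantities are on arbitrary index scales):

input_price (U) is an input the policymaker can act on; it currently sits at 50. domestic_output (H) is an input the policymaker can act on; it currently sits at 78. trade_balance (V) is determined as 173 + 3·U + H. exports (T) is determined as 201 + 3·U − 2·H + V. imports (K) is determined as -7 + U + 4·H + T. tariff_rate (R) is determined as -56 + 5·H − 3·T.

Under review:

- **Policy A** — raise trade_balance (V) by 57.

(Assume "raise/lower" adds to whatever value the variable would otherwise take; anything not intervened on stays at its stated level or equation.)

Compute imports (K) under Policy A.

1008

Policy A (V + 57):
  U = 50
  H = 78
  V = 173 + 3·50 + 78 (+57 from intervention) = 458
  T = 201 + 3·50 − 2·78 + 458 = 653
  K = -7 + 50 + 4·78 + 653 = 1008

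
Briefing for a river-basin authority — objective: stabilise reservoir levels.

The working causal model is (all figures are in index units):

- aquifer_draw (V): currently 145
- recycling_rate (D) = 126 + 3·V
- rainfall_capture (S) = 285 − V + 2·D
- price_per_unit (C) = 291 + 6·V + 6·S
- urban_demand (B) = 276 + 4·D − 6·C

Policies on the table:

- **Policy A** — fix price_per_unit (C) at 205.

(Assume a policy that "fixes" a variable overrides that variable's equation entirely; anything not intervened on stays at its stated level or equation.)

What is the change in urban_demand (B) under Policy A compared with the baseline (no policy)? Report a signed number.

51168

Baseline:
  V = 145
  D = 126 + 3·145 = 561
  S = 285 − 145 + 2·561 = 1262
  C = 291 + 6·145 + 6·1262 = 8733
  B = 276 + 4·561 − 6·8733 = -49878
Policy A (C := 205):
  V = 145
  D = 126 + 3·145 = 561
  S = 285 − 145 + 2·561 = 1262
  C = 205
  B = 276 + 4·561 − 6·205 = 1290
Change in B: 1290 − (-49878) = 51168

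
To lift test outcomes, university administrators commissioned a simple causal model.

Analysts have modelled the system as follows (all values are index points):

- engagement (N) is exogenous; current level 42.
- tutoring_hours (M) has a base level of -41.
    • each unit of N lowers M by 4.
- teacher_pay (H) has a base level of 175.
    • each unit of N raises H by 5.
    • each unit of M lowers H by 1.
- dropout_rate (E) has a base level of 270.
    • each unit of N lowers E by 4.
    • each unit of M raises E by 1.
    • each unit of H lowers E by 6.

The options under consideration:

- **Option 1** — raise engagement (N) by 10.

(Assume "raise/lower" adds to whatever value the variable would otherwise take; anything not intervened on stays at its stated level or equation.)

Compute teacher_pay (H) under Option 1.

Option 1 (N + 10):
  N = 42 + 10 = 52
  M = -41 − 4·52 = -249
  H = 175 + 5·52 − (-249) = 684

684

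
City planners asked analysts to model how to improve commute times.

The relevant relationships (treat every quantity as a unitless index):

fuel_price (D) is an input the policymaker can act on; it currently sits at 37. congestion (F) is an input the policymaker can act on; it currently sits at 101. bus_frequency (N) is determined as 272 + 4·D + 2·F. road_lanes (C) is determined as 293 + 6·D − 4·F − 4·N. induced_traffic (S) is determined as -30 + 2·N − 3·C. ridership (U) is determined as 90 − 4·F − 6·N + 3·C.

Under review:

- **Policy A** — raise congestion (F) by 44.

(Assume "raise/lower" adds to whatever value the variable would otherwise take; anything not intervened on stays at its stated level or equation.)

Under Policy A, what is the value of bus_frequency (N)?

710

Policy A (F + 44):
  D = 37
  F = 101 + 44 = 145
  N = 272 + 4·37 + 2·145 = 710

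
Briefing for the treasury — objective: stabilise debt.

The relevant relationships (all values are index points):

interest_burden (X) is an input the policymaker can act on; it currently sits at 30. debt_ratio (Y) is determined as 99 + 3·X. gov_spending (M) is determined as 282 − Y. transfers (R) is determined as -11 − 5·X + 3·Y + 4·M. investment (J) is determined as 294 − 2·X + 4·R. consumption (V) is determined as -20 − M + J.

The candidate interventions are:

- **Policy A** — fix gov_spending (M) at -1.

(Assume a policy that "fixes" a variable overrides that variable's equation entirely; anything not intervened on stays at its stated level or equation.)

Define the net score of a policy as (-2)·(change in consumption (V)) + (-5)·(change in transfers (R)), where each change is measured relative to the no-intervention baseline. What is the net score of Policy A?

4700

Baseline:
  X = 30
  Y = 99 + 3·30 = 189
  M = 282 − 189 = 93
  R = -11 − 5·30 + 3·189 + 4·93 = 778
  J = 294 − 2·30 + 4·778 = 3346
  V = -20 − 93 + 3346 = 3233
Policy A (M := -1):
  X = 30
  Y = 99 + 3·30 = 189
  M = -1
  R = -11 − 5·30 + 3·189 + 4·(-1) = 402
  J = 294 − 2·30 + 4·402 = 1842
  V = -20 − (-1) + 1842 = 1823
ΔV = 1823 − 3233 = -1410; ΔR = 402 − 778 = -376
Score = (-2)·(-1410) + (-5)·(-376) = 4700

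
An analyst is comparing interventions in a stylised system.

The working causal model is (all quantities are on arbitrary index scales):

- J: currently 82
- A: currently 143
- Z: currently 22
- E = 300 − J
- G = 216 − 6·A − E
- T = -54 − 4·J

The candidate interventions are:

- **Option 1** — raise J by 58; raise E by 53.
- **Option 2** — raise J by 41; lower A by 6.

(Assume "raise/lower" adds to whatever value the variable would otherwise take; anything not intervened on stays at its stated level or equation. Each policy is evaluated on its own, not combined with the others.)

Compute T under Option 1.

-614

Option 1 (J + 58, E + 53):
  J = 82 + 58 = 140
  T = -54 − 4·140 = -614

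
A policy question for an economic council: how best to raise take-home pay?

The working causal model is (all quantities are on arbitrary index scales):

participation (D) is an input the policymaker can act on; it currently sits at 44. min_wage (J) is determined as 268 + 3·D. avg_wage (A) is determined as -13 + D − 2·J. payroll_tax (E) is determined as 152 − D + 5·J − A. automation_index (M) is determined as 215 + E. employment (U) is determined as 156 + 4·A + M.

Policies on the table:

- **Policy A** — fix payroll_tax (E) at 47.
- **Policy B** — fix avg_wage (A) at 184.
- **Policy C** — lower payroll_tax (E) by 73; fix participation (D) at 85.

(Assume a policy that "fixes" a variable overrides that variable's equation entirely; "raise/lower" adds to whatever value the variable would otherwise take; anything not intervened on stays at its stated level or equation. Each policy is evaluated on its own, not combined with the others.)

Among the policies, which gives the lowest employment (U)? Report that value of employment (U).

Policy A (E := 47):
  D = 44
  J = 268 + 3·44 = 400
  A = -13 + 44 − 2·400 = -769
  E = 47
  M = 215 + 47 = 262
  U = 156 + 4·(-769) + 262 = -2658
Policy B (A := 184):
  D = 44
  J = 268 + 3·44 = 400
  A = 184
  E = 152 − 44 + 5·400 − 184 = 1924
  M = 215 + 1924 = 2139
  U = 156 + 4·184 + 2139 = 3031
Policy C (E − 73, D := 85):
  D = 85
  J = 268 + 3·85 = 523
  A = -13 + 85 − 2·523 = -974
  E = 152 − 85 + 5·523 − (-974) (−73 from intervention) = 3583
  M = 215 + 3583 = 3798
  U = 156 + 4·(-974) + 3798 = 58
Comparing — Policy A: U=-2658, Policy B: U=3031, Policy C: U=58. Lowest is -2658 (Policy A).

-2658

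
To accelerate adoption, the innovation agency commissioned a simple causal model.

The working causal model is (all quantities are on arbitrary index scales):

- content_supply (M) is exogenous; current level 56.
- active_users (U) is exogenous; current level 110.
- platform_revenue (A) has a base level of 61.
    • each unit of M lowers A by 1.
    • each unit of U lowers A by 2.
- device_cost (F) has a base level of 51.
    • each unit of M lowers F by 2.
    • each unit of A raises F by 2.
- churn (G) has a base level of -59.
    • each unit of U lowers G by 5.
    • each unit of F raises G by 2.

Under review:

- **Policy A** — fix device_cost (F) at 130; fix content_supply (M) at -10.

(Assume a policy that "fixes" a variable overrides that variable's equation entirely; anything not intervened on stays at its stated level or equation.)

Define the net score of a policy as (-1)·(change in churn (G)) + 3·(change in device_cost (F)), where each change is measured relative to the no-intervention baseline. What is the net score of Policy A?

Baseline:
  M = 56
  U = 110
  A = 61 − 56 − 2·110 = -215
  F = 51 − 2·56 + 2·(-215) = -491
  G = -59 − 5·110 + 2·(-491) = -1591
Policy A (F := 130, M := -10):
  M = -10
  U = 110
  A = 61 − (-10) − 2·110 = -149
  F = 130
  G = -59 − 5·110 + 2·130 = -349
ΔG = -349 − (-1591) = 1242; ΔF = 130 − (-491) = 621
Score = (-1)·1242 + 3·621 = 621

621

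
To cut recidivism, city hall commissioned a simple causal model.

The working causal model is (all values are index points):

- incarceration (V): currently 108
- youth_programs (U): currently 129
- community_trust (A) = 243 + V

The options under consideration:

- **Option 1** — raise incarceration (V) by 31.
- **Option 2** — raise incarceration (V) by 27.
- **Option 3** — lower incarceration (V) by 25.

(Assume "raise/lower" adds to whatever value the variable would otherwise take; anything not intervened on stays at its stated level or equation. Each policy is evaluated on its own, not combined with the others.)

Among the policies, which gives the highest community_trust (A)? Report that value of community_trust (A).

Option 1 (V + 31):
  V = 108 + 31 = 139
  A = 243 + 139 = 382
Option 2 (V + 27):
  V = 108 + 27 = 135
  A = 243 + 135 = 378
Option 3 (V − 25):
  V = 108 − 25 = 83
  A = 243 + 83 = 326
Comparing — Option 1: A=382, Option 2: A=378, Option 3: A=326. Highest is 382 (Option 1).

382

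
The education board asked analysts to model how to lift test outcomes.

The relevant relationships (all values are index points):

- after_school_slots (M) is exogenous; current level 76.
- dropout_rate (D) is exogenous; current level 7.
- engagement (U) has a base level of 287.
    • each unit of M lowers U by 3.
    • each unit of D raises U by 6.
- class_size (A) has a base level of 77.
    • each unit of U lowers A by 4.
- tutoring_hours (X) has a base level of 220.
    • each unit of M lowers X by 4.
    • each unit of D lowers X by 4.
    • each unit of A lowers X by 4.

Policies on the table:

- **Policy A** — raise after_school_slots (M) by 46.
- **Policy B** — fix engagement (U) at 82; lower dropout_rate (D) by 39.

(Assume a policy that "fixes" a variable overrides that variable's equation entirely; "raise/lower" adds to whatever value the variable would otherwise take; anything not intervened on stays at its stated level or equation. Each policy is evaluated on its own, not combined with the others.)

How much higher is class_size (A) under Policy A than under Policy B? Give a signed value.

Policy A (M + 46):
  M = 76 + 46 = 122
  D = 7
  U = 287 − 3·122 + 6·7 = -37
  A = 77 − 4·(-37) = 225
Policy B (U := 82, D − 39):
  M = 76
  D = 7 − 39 = -32
  U = 82
  A = 77 − 4·82 = -251
A: 225 − (-251) = 476

476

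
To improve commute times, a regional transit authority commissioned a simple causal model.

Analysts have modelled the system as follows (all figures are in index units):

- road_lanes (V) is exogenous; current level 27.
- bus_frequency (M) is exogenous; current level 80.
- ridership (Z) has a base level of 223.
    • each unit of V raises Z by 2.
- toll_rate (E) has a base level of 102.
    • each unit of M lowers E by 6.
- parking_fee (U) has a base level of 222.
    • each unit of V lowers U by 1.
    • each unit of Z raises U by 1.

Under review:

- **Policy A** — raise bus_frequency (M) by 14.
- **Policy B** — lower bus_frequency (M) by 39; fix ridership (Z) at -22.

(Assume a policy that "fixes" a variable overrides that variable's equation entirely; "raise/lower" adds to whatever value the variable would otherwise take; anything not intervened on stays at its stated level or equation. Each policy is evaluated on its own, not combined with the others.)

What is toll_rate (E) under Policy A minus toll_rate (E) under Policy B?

-318

Policy A (M + 14):
  M = 80 + 14 = 94
  E = 102 − 6·94 = -462
Policy B (M − 39, Z := -22):
  M = 80 − 39 = 41
  E = 102 − 6·41 = -144
E: -462 − (-144) = -318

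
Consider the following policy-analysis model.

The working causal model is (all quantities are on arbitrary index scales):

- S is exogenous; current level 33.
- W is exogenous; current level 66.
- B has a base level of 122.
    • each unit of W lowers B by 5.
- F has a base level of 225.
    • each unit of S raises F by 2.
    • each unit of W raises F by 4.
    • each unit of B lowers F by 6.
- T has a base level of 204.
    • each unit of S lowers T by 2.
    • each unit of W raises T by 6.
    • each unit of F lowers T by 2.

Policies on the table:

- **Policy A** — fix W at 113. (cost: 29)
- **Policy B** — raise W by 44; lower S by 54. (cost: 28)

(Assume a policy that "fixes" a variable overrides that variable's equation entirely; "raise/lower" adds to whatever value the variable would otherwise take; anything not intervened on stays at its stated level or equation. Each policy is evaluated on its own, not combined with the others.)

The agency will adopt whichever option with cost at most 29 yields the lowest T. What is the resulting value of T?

Policy A (W := 113):
  S = 33
  W = 113
  B = 122 − 5·113 = -443
  F = 225 + 2·33 + 4·113 − 6·(-443) = 3401
  T = 204 − 2·33 + 6·113 − 2·3401 = -5986
Policy B (W + 44, S − 54):
  S = 33 − 54 = -21
  W = 66 + 44 = 110
  B = 122 − 5·110 = -428
  F = 225 + 2·(-21) + 4·110 − 6·(-428) = 3191
  T = 204 − 2·(-21) + 6·110 − 2·3191 = -5476
Comparing — Policy A: T=-5986, Policy B: T=-5476. Lowest is -5986 (Policy A).

-5986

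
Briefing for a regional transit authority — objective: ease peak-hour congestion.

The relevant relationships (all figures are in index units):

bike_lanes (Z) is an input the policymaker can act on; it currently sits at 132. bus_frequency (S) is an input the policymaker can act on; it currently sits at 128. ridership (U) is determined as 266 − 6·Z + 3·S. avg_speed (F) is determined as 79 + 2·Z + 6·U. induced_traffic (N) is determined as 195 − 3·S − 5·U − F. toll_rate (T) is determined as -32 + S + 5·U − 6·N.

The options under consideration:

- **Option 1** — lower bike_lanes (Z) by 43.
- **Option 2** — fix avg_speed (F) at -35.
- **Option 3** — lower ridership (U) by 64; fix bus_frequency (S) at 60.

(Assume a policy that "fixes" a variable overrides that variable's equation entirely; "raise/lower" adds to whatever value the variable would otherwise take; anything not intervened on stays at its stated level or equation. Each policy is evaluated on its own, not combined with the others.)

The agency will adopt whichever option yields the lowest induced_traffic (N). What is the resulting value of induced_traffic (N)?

Option 1 (Z − 43):
  Z = 132 − 43 = 89
  S = 128
  U = 266 − 6·89 + 3·128 = 116
  F = 79 + 2·89 + 6·116 = 953
  N = 195 − 3·128 − 5·116 − 953 = -1722
Option 2 (F := -35):
  Z = 132
  S = 128
  U = 266 − 6·132 + 3·128 = -142
  F = -35
  N = 195 − 3·128 − 5·(-142) − (-35) = 556
Option 3 (U − 64, S := 60):
  Z = 132
  S = 60
  U = 266 − 6·132 + 3·60 (−64 from intervention) = -410
  F = 79 + 2·132 + 6·(-410) = -2117
  N = 195 − 3·60 − 5·(-410) − (-2117) = 4182
Comparing — Option 1: N=-1722, Option 2: N=556, Option 3: N=4182. Lowest is -1722 (Option 1).

-1722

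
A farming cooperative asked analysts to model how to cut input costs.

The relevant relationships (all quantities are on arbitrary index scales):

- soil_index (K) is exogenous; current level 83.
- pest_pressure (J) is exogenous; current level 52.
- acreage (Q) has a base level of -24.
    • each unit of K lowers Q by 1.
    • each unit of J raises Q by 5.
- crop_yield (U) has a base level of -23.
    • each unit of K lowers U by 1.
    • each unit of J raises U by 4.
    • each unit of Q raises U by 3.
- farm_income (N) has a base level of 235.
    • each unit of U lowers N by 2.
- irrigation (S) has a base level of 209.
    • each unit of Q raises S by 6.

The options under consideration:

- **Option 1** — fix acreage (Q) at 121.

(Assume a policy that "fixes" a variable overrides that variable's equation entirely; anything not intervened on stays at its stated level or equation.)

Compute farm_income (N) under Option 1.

Option 1 (Q := 121):
  K = 83
  J = 52
  Q = 121
  U = -23 − 83 + 4·52 + 3·121 = 465
  N = 235 − 2·465 = -695

-695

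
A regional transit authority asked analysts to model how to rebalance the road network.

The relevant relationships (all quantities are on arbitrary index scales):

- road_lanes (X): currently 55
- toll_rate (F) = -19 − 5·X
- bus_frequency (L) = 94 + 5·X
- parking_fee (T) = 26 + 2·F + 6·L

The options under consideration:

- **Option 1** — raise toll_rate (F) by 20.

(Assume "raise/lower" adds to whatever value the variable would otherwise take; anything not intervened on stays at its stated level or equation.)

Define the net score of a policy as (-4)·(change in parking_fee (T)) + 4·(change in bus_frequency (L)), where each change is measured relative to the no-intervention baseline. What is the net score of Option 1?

-160

Baseline:
  X = 55
  F = -19 − 5·55 = -294
  L = 94 + 5·55 = 369
  T = 26 + 2·(-294) + 6·369 = 1652
Option 1 (F + 20):
  X = 55
  F = -19 − 5·55 (+20 from intervention) = -274
  L = 94 + 5·55 = 369
  T = 26 + 2·(-274) + 6·369 = 1692
ΔT = 1692 − 1652 = 40; ΔL = 369 − 369 = 0
Score = (-4)·40 + 4·0 = -160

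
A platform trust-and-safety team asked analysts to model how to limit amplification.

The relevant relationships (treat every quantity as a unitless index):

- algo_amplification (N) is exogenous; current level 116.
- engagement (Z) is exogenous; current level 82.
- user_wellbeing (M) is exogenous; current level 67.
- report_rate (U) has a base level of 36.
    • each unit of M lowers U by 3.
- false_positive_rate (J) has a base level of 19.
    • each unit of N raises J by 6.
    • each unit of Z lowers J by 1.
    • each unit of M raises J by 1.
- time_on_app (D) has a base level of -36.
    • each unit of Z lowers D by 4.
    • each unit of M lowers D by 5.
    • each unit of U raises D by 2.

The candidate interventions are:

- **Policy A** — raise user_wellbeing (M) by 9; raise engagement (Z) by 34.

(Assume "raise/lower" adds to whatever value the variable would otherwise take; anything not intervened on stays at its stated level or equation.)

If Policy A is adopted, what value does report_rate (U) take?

-192

Policy A (M + 9, Z + 34):
  M = 67 + 9 = 76
  U = 36 − 3·76 = -192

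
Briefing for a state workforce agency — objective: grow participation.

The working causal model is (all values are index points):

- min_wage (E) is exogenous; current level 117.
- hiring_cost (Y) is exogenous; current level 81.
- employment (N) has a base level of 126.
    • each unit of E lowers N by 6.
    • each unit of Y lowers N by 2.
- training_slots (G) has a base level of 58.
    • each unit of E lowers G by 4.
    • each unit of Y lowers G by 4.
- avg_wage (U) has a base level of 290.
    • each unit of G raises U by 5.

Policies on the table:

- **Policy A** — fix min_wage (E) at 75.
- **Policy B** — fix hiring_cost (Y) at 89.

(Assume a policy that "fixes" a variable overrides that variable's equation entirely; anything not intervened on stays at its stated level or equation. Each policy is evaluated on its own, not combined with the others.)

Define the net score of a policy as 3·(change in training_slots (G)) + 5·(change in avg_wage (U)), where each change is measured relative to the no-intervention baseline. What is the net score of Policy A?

Baseline:
  E = 117
  Y = 81
  G = 58 − 4·117 − 4·81 = -734
  U = 290 + 5·(-734) = -3380
Policy A (E := 75):
  E = 75
  Y = 81
  G = 58 − 4·75 − 4·81 = -566
  U = 290 + 5·(-566) = -2540
ΔG = -566 − (-734) = 168; ΔU = -2540 − (-3380) = 840
Score = 3·168 + 5·840 = 4704

4704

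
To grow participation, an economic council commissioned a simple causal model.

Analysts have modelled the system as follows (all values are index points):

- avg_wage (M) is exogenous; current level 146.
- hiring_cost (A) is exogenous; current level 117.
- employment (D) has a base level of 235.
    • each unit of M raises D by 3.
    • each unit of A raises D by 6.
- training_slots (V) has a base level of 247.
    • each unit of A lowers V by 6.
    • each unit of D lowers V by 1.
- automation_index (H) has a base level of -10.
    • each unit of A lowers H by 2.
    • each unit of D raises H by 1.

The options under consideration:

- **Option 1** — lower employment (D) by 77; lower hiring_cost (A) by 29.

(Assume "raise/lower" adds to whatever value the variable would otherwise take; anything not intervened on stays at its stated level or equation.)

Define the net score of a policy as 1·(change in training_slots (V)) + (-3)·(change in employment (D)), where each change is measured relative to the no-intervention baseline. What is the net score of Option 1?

Baseline:
  M = 146
  A = 117
  D = 235 + 3·146 + 6·117 = 1375
  V = 247 − 6·117 − 1375 = -1830
Option 1 (D − 77, A − 29):
  M = 146
  A = 117 − 29 = 88
  D = 235 + 3·146 + 6·88 (−77 from intervention) = 1124
  V = 247 − 6·88 − 1124 = -1405
ΔV = -1405 − (-1830) = 425; ΔD = 1124 − 1375 = -251
Score = 1·425 + (-3)·(-251) = 1178

1178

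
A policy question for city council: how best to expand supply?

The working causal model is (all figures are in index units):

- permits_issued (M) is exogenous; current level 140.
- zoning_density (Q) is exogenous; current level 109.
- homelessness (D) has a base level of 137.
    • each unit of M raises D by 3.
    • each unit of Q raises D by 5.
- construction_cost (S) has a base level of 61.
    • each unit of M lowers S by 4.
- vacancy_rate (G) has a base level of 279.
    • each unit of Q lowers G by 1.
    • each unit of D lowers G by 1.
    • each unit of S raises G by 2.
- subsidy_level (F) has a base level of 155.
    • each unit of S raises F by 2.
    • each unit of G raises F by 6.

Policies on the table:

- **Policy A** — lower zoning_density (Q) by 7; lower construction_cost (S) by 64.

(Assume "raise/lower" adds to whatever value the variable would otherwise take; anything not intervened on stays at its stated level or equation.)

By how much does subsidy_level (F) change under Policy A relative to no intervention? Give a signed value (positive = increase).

-644

Baseline:
  M = 140
  Q = 109
  D = 137 + 3·140 + 5·109 = 1102
  S = 61 − 4·140 = -499
  G = 279 − 109 − 1102 + 2·(-499) = -1930
  F = 155 + 2·(-499) + 6·(-1930) = -12423
Policy A (Q − 7, S − 64):
  M = 140
  Q = 109 − 7 = 102
  D = 137 + 3·140 + 5·102 = 1067
  S = 61 − 4·140 (−64 from intervention) = -563
  G = 279 − 102 − 1067 + 2·(-563) = -2016
  F = 155 + 2·(-563) + 6·(-2016) = -13067
Change in F: -13067 − (-12423) = -644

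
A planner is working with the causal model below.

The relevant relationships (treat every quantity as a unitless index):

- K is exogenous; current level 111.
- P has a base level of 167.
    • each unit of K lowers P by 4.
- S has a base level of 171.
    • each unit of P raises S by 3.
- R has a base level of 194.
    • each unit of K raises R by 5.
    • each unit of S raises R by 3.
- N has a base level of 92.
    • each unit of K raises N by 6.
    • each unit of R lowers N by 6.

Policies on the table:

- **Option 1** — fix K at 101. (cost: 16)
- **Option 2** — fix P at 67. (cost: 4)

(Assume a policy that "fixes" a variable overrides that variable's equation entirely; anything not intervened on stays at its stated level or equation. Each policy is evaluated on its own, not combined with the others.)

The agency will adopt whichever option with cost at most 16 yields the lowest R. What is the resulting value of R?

Option 1 (K := 101):
  K = 101
  P = 167 − 4·101 = -237
  S = 171 + 3·(-237) = -540
  R = 194 + 5·101 + 3·(-540) = -921
Option 2 (P := 67):
  K = 111
  P = 67
  S = 171 + 3·67 = 372
  R = 194 + 5·111 + 3·372 = 1865
Comparing — Option 1: R=-921, Option 2: R=1865. Lowest is -921 (Option 1).

-921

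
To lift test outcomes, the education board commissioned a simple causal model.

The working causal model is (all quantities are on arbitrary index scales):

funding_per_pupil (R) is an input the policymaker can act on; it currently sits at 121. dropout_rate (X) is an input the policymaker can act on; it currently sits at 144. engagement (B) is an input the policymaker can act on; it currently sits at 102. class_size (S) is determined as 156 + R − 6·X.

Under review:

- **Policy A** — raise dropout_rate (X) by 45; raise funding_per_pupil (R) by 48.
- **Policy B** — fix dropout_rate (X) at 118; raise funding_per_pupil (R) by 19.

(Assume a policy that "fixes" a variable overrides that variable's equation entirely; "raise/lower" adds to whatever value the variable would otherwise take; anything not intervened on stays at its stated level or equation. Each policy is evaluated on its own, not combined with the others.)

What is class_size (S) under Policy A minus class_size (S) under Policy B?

-397

Policy A (X + 45, R + 48):
  R = 121 + 48 = 169
  X = 144 + 45 = 189
  S = 156 + 169 − 6·189 = -809
Policy B (X := 118, R + 19):
  R = 121 + 19 = 140
  X = 118
  S = 156 + 140 − 6·118 = -412
S: -809 − (-412) = -397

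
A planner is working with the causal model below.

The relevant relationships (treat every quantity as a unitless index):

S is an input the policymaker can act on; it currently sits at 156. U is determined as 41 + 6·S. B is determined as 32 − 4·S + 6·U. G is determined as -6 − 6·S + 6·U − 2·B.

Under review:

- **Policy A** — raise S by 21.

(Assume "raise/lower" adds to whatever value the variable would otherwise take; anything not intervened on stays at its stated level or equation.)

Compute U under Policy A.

Policy A (S + 21):
  S = 156 + 21 = 177
  U = 41 + 6·177 = 1103

1103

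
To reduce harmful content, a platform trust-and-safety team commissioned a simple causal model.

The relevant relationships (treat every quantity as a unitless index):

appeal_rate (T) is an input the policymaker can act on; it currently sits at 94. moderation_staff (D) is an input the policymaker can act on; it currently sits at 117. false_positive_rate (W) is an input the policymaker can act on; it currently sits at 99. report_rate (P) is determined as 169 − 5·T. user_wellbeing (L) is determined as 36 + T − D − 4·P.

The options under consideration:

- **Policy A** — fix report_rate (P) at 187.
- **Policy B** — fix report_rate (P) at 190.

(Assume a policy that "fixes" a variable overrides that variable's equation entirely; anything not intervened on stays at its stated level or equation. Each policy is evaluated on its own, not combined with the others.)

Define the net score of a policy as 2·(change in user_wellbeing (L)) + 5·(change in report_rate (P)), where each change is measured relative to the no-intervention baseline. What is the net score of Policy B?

-1473

Baseline:
  T = 94
  D = 117
  P = 169 − 5·94 = -301
  L = 36 + 94 − 117 − 4·(-301) = 1217
Policy B (P := 190):
  T = 94
  D = 117
  P = 190
  L = 36 + 94 − 117 − 4·190 = -747
ΔL = -747 − 1217 = -1964; ΔP = 190 − (-301) = 491
Score = 2·(-1964) + 5·491 = -1473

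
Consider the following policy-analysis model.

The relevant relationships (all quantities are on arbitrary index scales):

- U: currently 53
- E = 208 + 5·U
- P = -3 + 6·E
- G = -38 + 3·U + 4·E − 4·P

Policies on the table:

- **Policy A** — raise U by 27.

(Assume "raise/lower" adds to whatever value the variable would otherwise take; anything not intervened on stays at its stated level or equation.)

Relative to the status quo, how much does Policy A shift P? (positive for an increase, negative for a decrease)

810

Baseline:
  U = 53
  E = 208 + 5·53 = 473
  P = -3 + 6·473 = 2835
Policy A (U + 27):
  U = 53 + 27 = 80
  E = 208 + 5·80 = 608
  P = -3 + 6·608 = 3645
Change in P: 3645 − 2835 = 810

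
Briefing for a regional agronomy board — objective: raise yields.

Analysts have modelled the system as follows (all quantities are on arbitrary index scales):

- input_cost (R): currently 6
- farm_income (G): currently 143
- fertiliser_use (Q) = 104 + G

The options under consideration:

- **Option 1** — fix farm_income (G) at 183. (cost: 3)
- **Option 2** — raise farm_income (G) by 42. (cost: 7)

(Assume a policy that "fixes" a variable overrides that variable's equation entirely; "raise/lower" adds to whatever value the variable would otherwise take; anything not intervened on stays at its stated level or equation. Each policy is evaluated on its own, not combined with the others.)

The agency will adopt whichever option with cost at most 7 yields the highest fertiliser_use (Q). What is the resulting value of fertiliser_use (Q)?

Option 1 (G := 183):
  G = 183
  Q = 104 + 183 = 287
Option 2 (G + 42):
  G = 143 + 42 = 185
  Q = 104 + 185 = 289
Comparing — Option 1: Q=287, Option 2: Q=289. Highest is 289 (Option 2).

289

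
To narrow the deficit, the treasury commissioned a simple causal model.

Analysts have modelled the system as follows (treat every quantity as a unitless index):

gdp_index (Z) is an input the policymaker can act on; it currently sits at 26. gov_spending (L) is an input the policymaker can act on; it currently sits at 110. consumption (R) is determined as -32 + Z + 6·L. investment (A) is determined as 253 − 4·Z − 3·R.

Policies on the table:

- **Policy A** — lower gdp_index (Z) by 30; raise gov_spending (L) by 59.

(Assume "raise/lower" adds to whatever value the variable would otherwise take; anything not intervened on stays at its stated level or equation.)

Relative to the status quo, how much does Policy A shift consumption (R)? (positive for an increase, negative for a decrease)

324

Baseline:
  Z = 26
  L = 110
  R = -32 + 26 + 6·110 = 654
Policy A (Z − 30, L + 59):
  Z = 26 − 30 = -4
  L = 110 + 59 = 169
  R = -32 + (-4) + 6·169 = 978
Change in R: 978 − 654 = 324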